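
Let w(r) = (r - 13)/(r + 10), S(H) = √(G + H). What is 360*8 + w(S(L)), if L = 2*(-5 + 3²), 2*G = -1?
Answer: 106505/37 + 23*√30/185 ≈ 2879.2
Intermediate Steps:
G = -½ (G = (½)*(-1) = -½ ≈ -0.50000)
L = 8 (L = 2*(-5 + 9) = 2*4 = 8)
S(H) = √(-½ + H)
w(r) = (-13 + r)/(10 + r)
360*8 + w(S(L)) = 360*8 + (-13 + √(-2 + 4*8)/2)/(10 + √(-2 + 4*8)/2) = 2880 + (-13 + √(-2 + 32)/2)/(10 + √(-2 + 32)/2) = 2880 + (-13 + √30/2)/(10 + √30/2)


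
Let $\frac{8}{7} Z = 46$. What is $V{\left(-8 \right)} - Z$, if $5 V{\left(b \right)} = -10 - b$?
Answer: $- \frac{813}{20} \approx -40.65$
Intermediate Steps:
$Z = \frac{161}{4}$ ($Z = \frac{7}{8} \cdot 46 = \frac{161}{4} \approx 40.25$)
$V{\left(b \right)} = -2 - \frac{b}{5}$ ($V{\left(b \right)} = \frac{-10 - b}{5} = -2 - \frac{b}{5}$)
$V{\left(-8 \right)} - Z = \left(-2 - - \frac{8}{5}\right) - \frac{161}{4} = \left(-2 + \frac{8}{5}\right) - \frac{161}{4} = - \frac{2}{5} - \frac{161}{4} = - \frac{813}{20}$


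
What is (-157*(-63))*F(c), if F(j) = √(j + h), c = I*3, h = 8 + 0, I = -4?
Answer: 19782*I ≈ 19782.0*I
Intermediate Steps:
h = 8
c = -12 (c = -4*3 = -12)
F(j) = √(8 + j) (F(j) = √(j + 8) = √(8 + j))
(-157*(-63))*F(c) = (-157*(-63))*√(8 - 12) = 9891*√(-4) = 9891*(2*I) = 19782*I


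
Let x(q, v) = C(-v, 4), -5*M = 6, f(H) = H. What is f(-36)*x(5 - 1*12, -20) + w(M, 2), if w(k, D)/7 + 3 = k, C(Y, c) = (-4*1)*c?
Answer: 2733/5 ≈ 546.60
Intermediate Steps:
M = -6/5 (M = -⅕*6 = -6/5 ≈ -1.2000)
C(Y, c) = -4*c
w(k, D) = -21 + 7*k
x(q, v) = -16 (x(q, v) = -4*4 = -16)
f(-36)*x(5 - 1*12, -20) + w(M, 2) = -36*(-16) + (-21 + 7*(-6/5)) = 576 + (-21 - 42/5) = 576 - 147/5 = 2733/5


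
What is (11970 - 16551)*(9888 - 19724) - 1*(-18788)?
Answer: 45077504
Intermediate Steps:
(11970 - 16551)*(9888 - 19724) - 1*(-18788) = -4581*(-9836) + 18788 = 45058716 + 18788 = 45077504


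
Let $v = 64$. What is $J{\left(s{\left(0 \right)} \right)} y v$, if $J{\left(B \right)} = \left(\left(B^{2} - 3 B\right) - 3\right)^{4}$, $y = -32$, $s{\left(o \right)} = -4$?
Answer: $-800000000$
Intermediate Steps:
$J{\left(B \right)} = \left(-3 + B^{2} - 3 B\right)^{4}$
$J{\left(s{\left(0 \right)} \right)} y v = \left(3 - \left(-4\right)^{2} + 3 \left(-4\right)\right)^{4} \left(-32\right) 64 = \left(3 - 16 - 12\right)^{4} \left(-32\right) 64 = \left(-25\right)^{4} \left(-32\right) 64 = 390625 \left(-32\right) 64 = \left(-12500000\right) 64 = -800000000$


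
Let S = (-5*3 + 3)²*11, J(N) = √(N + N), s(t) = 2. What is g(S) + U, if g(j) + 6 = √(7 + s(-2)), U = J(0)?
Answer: -3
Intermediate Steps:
J(N) = √2*√N (J(N) = √(2*N) = √2*√N)
U = 0 (U = √2*√0 = √2*0 = 0)
S = 1584 (S = (-15 + 3)²*11 = (-12)²*11 = 144*11 = 1584)
g(j) = -3 (g(j) = -6 + √(7 + 2) = -6 + √9 = -6 + 3 = -3)
g(S) + U = -3 + 0 = -3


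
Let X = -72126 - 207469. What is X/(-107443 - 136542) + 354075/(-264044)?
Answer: -2512721339/12884555068 ≈ -0.19502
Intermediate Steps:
X = -279595
X/(-107443 - 136542) + 354075/(-264044) = -279595/(-107443 - 136542) + 354075/(-264044) = -279595/(-243985) + 354075*(-1/264044) = -279595*(-1/243985) - 354075/264044 = 55919/48797 - 354075/264044 = -2512721339/12884555068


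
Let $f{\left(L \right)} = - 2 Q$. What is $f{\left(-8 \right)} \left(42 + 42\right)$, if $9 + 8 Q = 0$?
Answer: $189$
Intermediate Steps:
$Q = - \frac{9}{8}$ ($Q = - \frac{9}{8} + \frac{1}{8} \cdot 0 = - \frac{9}{8} + 0 = - \frac{9}{8} \approx -1.125$)
$f{\left(L \right)} = \frac{9}{4}$ ($f{\left(L \right)} = \left(-2\right) \left(- \frac{9}{8}\right) = \frac{9}{4}$)
$f{\left(-8 \right)} \left(42 + 42\right) = \frac{9 \left(42 + 42\right)}{4} = \frac{9}{4} \cdot 84 = 189$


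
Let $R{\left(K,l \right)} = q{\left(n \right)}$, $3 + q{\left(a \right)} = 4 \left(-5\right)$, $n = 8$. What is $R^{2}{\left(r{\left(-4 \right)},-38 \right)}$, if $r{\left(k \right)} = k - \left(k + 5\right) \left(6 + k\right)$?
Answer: $529$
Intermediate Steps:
$r{\left(k \right)} = k - \left(5 + k\right) \left(6 + k\right)$
$q{\left(a \right)} = -23$ ($q{\left(a \right)} = -3 + 4 \left(-5\right) = -3 - 20 = -23$)
$R{\left(K,l \right)} = -23$
$R^{2}{\left(r{\left(-4 \right)},-38 \right)} = \left(-23\right)^{2} = 529$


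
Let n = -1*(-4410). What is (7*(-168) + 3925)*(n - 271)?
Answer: 11378111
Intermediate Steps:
n = 4410
(7*(-168) + 3925)*(n - 271) = (7*(-168) + 3925)*(4410 - 271) = (-1176 + 3925)*4139 = 2749*4139 = 11378111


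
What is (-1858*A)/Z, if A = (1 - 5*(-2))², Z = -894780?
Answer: 112409/447390 ≈ 0.25126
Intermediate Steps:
A = 121 (A = (1 + 10)² = 11² = 121)
(-1858*A)/Z = -1858*121/(-894780) = -224818*(-1/894780) = 112409/447390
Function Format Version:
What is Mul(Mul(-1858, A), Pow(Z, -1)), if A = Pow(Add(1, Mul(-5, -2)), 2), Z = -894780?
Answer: Rational(112409, 447390) ≈ 0.25126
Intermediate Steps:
A = 121 (A = Pow(Add(1, 10), 2) = Pow(11, 2) = 121)
Mul(Mul(-1858, A), Pow(Z, -1)) = Mul(Mul(-1858, 121), Pow(-894780, -1)) = Mul(-224818, Rational(-1, 894780)) = Rational(112409, 447390)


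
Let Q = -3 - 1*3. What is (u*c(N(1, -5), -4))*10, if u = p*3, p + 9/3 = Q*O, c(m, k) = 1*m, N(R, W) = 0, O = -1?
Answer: 0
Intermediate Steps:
Q = -6 (Q = -3 - 3 = -6)
c(m, k) = m
p = 3 (p = -3 - 6*(-1) = -3 + 6 = 3)
u = 9 (u = 3*3 = 9)
(u*c(N(1, -5), -4))*10 = (9*0)*10 = 0*10 = 0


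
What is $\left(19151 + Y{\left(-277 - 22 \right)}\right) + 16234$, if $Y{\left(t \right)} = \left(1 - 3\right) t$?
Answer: $35983$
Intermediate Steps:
$Y{\left(t \right)} = - 2 t$
$\left(19151 + Y{\left(-277 - 22 \right)}\right) + 16234 = \left(19151 - 2 \left(-277 - 22\right)\right) + 16234 = \left(19151 - -598\right) + 16234 = \left(19151 + 598\right) + 16234 = 19749 + 16234 = 35983$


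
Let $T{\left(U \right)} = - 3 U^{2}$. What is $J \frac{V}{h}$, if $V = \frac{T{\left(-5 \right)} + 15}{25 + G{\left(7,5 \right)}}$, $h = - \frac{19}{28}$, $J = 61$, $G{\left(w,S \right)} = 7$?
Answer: $\frac{6405}{38} \approx 168.55$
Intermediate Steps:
$h = - \frac{19}{28}$ ($h = \left(-19\right) \frac{1}{28} = - \frac{19}{28} \approx -0.67857$)
$V = - \frac{15}{8}$ ($V = \frac{- 3 \left(-5\right)^{2} + 15}{25 + 7} = \frac{\left(-3\right) 25 + 15}{32} = \left(-75 + 15\right) \frac{1}{32} = \left(-60\right) \frac{1}{32} = - \frac{15}{8} \approx -1.875$)
$J \frac{V}{h} = 61 \left(- \frac{15}{8 \left(- \frac{19}{28}\right)}\right) = 61 \left(\left(- \frac{15}{8}\right) \left(- \frac{28}{19}\right)\right) = 61 \cdot \frac{105}{38} = \frac{6405}{38}$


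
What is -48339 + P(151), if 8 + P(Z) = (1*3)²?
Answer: -48338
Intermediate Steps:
P(Z) = 1 (P(Z) = -8 + (1*3)² = -8 + 3² = -8 + 9 = 1)
-48339 + P(151) = -48339 + 1 = -48338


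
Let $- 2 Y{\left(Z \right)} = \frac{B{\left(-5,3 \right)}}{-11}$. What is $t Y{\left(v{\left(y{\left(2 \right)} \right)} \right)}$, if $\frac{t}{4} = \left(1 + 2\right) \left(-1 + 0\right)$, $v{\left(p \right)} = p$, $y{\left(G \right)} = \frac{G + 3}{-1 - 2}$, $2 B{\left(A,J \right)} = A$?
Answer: $\frac{15}{11} \approx 1.3636$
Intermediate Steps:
$B{\left(A,J \right)} = \frac{A}{2}$
$y{\left(G \right)} = -1 - \frac{G}{3}$ ($y{\left(G \right)} = \frac{3 + G}{-3} = \left(3 + G\right) \left(- \frac{1}{3}\right) = -1 - \frac{G}{3}$)
$t = -12$ ($t = 4 \left(1 + 2\right) \left(-1 + 0\right) = 4 \cdot 3 \left(-1\right) = 4 \left(-3\right) = -12$)
$Y{\left(Z \right)} = - \frac{5}{44}$ ($Y{\left(Z \right)} = - \frac{\frac{1}{2} \left(-5\right) \frac{1}{-11}}{2} = - \frac{\left(- \frac{5}{2}\right) \left(- \frac{1}{11}\right)}{2} = \left(- \frac{1}{2}\right) \frac{5}{22} = - \frac{5}{44}$)
$t Y{\left(v{\left(y{\left(2 \right)} \right)} \right)} = \left(-12\right) \left(- \frac{5}{44}\right) = \frac{15}{11}$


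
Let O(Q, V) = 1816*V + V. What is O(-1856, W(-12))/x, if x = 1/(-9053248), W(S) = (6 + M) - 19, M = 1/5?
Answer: 1052784103424/5 ≈ 2.1056e+11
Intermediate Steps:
M = ⅕ ≈ 0.20000
W(S) = -64/5 (W(S) = (6 + ⅕) - 19 = 31/5 - 19 = -64/5)
O(Q, V) = 1817*V
x = -1/9053248 ≈ -1.1046e-7
O(-1856, W(-12))/x = (1817*(-64/5))/(-1/9053248) = -116288/5*(-9053248) = 1052784103424/5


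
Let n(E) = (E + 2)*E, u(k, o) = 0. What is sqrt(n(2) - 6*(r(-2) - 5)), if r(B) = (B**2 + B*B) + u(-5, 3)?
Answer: I*sqrt(10) ≈ 3.1623*I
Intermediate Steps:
r(B) = 2*B**2 (r(B) = (B**2 + B*B) + 0 = (B**2 + B**2) + 0 = 2*B**2 + 0 = 2*B**2)
n(E) = E*(2 + E) (n(E) = (2 + E)*E = E*(2 + E))
sqrt(n(2) - 6*(r(-2) - 5)) = sqrt(2*(2 + 2) - 6*(2*(-2)**2 - 5)) = sqrt(2*4 - 6*(2*4 - 5)) = sqrt(8 - 6*(8 - 5)) = sqrt(8 - 6*3) = sqrt(8 - 18) = sqrt(-10) = I*sqrt(10)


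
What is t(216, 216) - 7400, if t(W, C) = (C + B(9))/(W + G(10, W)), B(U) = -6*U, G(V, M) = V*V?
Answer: -1169119/158 ≈ -7399.5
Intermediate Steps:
G(V, M) = V**2
t(W, C) = (-54 + C)/(100 + W) (t(W, C) = (C - 6*9)/(W + 10**2) = (C - 54)/(W + 100) = (-54 + C)/(100 + W))
t(216, 216) - 7400 = (-54 + 216)/(100 + 216) - 7400 = 162/316 - 7400 = (1/316)*162 - 7400 = 81/158 - 7400 = -1169119/158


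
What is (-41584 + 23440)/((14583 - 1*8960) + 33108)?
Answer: -2592/5533 ≈ -0.46846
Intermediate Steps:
(-41584 + 23440)/((14583 - 1*8960) + 33108) = -18144/((14583 - 8960) + 33108) = -18144/(5623 + 33108) = -18144/38731 = -18144*1/38731 = -2592/5533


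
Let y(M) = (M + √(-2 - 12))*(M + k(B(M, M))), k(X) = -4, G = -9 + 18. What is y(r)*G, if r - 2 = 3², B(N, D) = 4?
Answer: 693 + 63*I*√14 ≈ 693.0 + 235.72*I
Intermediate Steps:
G = 9
r = 11 (r = 2 + 3² = 2 + 9 = 11)
y(M) = (-4 + M)*(M + I*√14) (y(M) = (M + √(-2 - 12))*(M - 4) = (M + √(-14))*(-4 + M) = (M + I*√14)*(-4 + M) = (-4 + M)*(M + I*√14))
y(r)*G = (11² - 4*11 - 4*I*√14 + I*11*√14)*9 = (121 - 44 - 4*I*√14 + 11*I*√14)*9 = (77 + 7*I*√14)*9 = 693 + 63*I*√14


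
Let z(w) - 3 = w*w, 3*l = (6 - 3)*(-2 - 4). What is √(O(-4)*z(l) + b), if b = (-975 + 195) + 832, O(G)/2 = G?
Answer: 2*I*√65 ≈ 16.125*I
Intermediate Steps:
O(G) = 2*G
l = -6 (l = ((6 - 3)*(-2 - 4))/3 = (3*(-6))/3 = (⅓)*(-18) = -6)
z(w) = 3 + w² (z(w) = 3 + w*w = 3 + w²)
b = 52 (b = -780 + 832 = 52)
√(O(-4)*z(l) + b) = √((2*(-4))*(3 + (-6)²) + 52) = √(-8*(3 + 36) + 52) = √(-8*39 + 52) = √(-312 + 52) = √(-260) = 2*I*√65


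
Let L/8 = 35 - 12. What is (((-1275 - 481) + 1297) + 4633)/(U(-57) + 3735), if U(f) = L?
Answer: 4174/3919 ≈ 1.0651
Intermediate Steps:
L = 184 (L = 8*(35 - 12) = 8*23 = 184)
U(f) = 184
(((-1275 - 481) + 1297) + 4633)/(U(-57) + 3735) = (((-1275 - 481) + 1297) + 4633)/(184 + 3735) = ((-1756 + 1297) + 4633)/3919 = (-459 + 4633)*(1/3919) = 4174*(1/3919) = 4174/3919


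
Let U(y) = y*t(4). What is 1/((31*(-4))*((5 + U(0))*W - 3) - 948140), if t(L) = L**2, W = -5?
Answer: -1/944668 ≈ -1.0586e-6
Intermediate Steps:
U(y) = 16*y (U(y) = y*4**2 = y*16 = 16*y)
1/((31*(-4))*((5 + U(0))*W - 3) - 948140) = 1/((31*(-4))*((5 + 16*0)*(-5) - 3) - 948140) = 1/(-124*((5 + 0)*(-5) - 3) - 948140) = 1/(-124*(5*(-5) - 3) - 948140) = 1/(-124*(-25 - 3) - 948140) = 1/(-124*(-28) - 948140) = 1/(3472 - 948140) = 1/(-944668) = -1/944668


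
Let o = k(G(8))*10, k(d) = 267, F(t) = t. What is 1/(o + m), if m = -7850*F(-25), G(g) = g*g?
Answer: 1/198920 ≈ 5.0271e-6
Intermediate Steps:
G(g) = g**2
m = 196250 (m = -7850*(-25) = 196250)
o = 2670 (o = 267*10 = 2670)
1/(o + m) = 1/(2670 + 196250) = 1/198920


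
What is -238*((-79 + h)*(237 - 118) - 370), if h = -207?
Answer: 8188152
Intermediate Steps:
-238*((-79 + h)*(237 - 118) - 370) = -238*((-79 - 207)*(237 - 118) - 370) = -238*(-286*119 - 370) = -238*(-34034 - 370) = -238*(-34404) = 8188152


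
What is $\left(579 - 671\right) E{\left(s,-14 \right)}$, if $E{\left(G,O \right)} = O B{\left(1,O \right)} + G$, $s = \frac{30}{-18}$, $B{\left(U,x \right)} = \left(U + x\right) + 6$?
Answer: $- \frac{26588}{3} \approx -8862.7$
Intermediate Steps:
$B{\left(U,x \right)} = 6 + U + x$
$s = - \frac{5}{3}$ ($s = 30 \left(- \frac{1}{18}\right) = - \frac{5}{3} \approx -1.6667$)
$E{\left(G,O \right)} = G + O \left(7 + O\right)$ ($E{\left(G,O \right)} = O \left(6 + 1 + O\right) + G = O \left(7 + O\right) + G = G + O \left(7 + O\right)$)
$\left(579 - 671\right) E{\left(s,-14 \right)} = \left(579 - 671\right) \left(- \frac{5}{3} - 14 \left(7 - 14\right)\right) = \left(579 - 671\right) \left(- \frac{5}{3} - -98\right) = \left(579 - 671\right) \left(- \frac{5}{3} + 98\right) = \left(579 - 671\right) \frac{289}{3} = \left(-92\right) \frac{289}{3} = - \frac{26588}{3}$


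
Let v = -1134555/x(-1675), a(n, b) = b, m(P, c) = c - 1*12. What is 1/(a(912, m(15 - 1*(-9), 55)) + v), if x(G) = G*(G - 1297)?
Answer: 995620/42584749 ≈ 0.023380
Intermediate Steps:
m(P, c) = -12 + c (m(P, c) = c - 12 = -12 + c)
x(G) = G*(-1297 + G)
v = -226911/995620 (v = -1134555*(-1/(1675*(-1297 - 1675))) = -1134555/((-1675*(-2972))) = -1134555/4978100 = -1134555*1/4978100 = -226911/995620 ≈ -0.22791)
1/(a(912, m(15 - 1*(-9), 55)) + v) = 1/((-12 + 55) - 226911/995620) = 1/(43 - 226911/995620) = 1/(42584749/995620) = 995620/42584749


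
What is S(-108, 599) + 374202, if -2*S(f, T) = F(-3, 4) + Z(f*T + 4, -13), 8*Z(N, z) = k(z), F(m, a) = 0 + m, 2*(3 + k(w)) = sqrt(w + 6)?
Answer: 5987259/16 - I*sqrt(7)/32 ≈ 3.742e+5 - 0.08268*I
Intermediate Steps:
k(w) = -3 + sqrt(6 + w)/2 (k(w) = -3 + sqrt(w + 6)/2 = -3 + sqrt(6 + w)/2)
F(m, a) = m
Z(N, z) = -3/8 + sqrt(6 + z)/16 (Z(N, z) = (-3 + sqrt(6 + z)/2)/8 = -3/8 + sqrt(6 + z)/16)
S(f, T) = 27/16 - I*sqrt(7)/32 (S(f, T) = -(-3 + (-3/8 + sqrt(6 - 13)/16))/2 = -(-3 + (-3/8 + sqrt(-7)/16))/2 = -(-3 + (-3/8 + (I*sqrt(7))/16))/2 = -(-3 + (-3/8 + I*sqrt(7)/16))/2 = -(-27/8 + I*sqrt(7)/16)/2 = 27/16 - I*sqrt(7)/32)
S(-108, 599) + 374202 = (27/16 - I*sqrt(7)/32) + 374202 = 5987259/16 - I*sqrt(7)/32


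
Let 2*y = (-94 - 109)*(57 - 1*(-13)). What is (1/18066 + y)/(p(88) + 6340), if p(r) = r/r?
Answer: -128358929/114556506 ≈ -1.1205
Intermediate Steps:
y = -7105 (y = ((-94 - 109)*(57 - 1*(-13)))/2 = (-203*(57 + 13))/2 = (-203*70)/2 = (1/2)*(-14210) = -7105)
p(r) = 1
(1/18066 + y)/(p(88) + 6340) = (1/18066 - 7105)/(1 + 6340) = (1/18066 - 7105)/6341 = -128358929/18066*1/6341 = -128358929/114556506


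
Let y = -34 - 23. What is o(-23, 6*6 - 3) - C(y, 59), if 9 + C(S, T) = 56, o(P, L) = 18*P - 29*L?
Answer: -1418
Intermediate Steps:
y = -57
o(P, L) = -29*L + 18*P
C(S, T) = 47 (C(S, T) = -9 + 56 = 47)
o(-23, 6*6 - 3) - C(y, 59) = (-29*(6*6 - 3) + 18*(-23)) - 1*47 = (-29*(36 - 3) - 414) - 47 = (-29*33 - 414) - 47 = (-957 - 414) - 47 = -1371 - 47 = -1418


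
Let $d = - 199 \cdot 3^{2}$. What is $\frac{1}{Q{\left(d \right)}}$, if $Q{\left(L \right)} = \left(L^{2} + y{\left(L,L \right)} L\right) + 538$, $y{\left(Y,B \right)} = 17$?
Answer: $\frac{1}{3177772} \approx 3.1469 \cdot 10^{-7}$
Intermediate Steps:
$d = -1791$ ($d = \left(-199\right) 9 = -1791$)
$Q{\left(L \right)} = 538 + L^{2} + 17 L$ ($Q{\left(L \right)} = \left(L^{2} + 17 L\right) + 538 = 538 + L^{2} + 17 L$)
$\frac{1}{Q{\left(d \right)}} = \frac{1}{538 + \left(-1791\right)^{2} + 17 \left(-1791\right)} = \frac{1}{538 + 3207681 - 30447} = \frac{1}{3177772}$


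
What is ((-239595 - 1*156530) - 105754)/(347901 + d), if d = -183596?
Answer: -501879/164305 ≈ -3.0546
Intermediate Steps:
((-239595 - 1*156530) - 105754)/(347901 + d) = ((-239595 - 1*156530) - 105754)/(347901 - 183596) = ((-239595 - 156530) - 105754)/164305 = (-396125 - 105754)*(1/164305) = -501879*1/164305 = -501879/164305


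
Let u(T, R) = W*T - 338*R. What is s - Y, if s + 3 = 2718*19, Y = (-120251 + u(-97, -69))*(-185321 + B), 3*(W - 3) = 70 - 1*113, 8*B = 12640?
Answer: -17607787144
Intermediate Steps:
B = 1580 (B = (⅛)*12640 = 1580)
W = -34/3 (W = 3 + (70 - 1*113)/3 = 3 + (70 - 113)/3 = 3 + (⅓)*(-43) = 3 - 43/3 = -34/3 ≈ -11.333)
u(T, R) = -338*R - 34*T/3 (u(T, R) = -34*T/3 - 338*R = -338*R - 34*T/3)
Y = 17607838783 (Y = (-120251 + (-338*(-69) - 34/3*(-97)))*(-185321 + 1580) = (-120251 + (23322 + 3298/3))*(-183741) = (-120251 + 73264/3)*(-183741) = -287489/3*(-183741) = 17607838783)
s = 51639 (s = -3 + 2718*19 = -3 + 51642 = 51639)
s - Y = 51639 - 1*17607838783 = 51639 - 17607838783 = -17607787144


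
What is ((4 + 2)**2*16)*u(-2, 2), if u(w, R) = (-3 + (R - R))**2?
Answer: 5184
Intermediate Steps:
u(w, R) = 9 (u(w, R) = (-3 + 0)**2 = (-3)**2 = 9)
((4 + 2)**2*16)*u(-2, 2) = ((4 + 2)**2*16)*9 = (6**2*16)*9 = (36*16)*9 = 576*9 = 5184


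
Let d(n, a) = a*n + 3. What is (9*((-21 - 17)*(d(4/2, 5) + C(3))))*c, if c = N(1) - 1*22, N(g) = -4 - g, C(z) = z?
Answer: 147744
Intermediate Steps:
d(n, a) = 3 + a*n
c = -27 (c = (-4 - 1*1) - 1*22 = (-4 - 1) - 22 = -5 - 22 = -27)
(9*((-21 - 17)*(d(4/2, 5) + C(3))))*c = (9*((-21 - 17)*((3 + 5*(4/2)) + 3)))*(-27) = (9*(-38*((3 + 5*(4*(1/2))) + 3)))*(-27) = (9*(-38*((3 + 5*2) + 3)))*(-27) = (9*(-38*((3 + 10) + 3)))*(-27) = (9*(-38*(13 + 3)))*(-27) = (9*(-38*16))*(-27) = (9*(-608))*(-27) = -5472*(-27) = 147744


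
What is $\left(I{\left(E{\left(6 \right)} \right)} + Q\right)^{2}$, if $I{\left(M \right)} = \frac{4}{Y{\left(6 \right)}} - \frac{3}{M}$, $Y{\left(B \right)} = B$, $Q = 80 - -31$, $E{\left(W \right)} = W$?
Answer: $\frac{444889}{36} \approx 12358.0$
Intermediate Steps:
$Q = 111$ ($Q = 80 + 31 = 111$)
$I{\left(M \right)} = \frac{2}{3} - \frac{3}{M}$ ($I{\left(M \right)} = \frac{4}{6} - \frac{3}{M} = 4 \cdot \frac{1}{6} - \frac{3}{M} = \frac{2}{3} - \frac{3}{M}$)
$\left(I{\left(E{\left(6 \right)} \right)} + Q\right)^{2} = \left(\left(\frac{2}{3} - \frac{3}{6}\right) + 111\right)^{2} = \left(\left(\frac{2}{3} - \frac{1}{2}\right) + 111\right)^{2} = \left(\frac{1}{6} + 111\right)^{2} = \left(\frac{667}{6}\right)^{2} = \frac{444889}{36}$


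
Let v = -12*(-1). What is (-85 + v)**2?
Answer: 5329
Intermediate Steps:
v = 12
(-85 + v)**2 = (-85 + 12)**2 = (-73)**2 = 5329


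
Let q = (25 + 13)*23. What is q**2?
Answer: 763876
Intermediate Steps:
q = 874 (q = 38*23 = 874)
q**2 = 874**2 = 763876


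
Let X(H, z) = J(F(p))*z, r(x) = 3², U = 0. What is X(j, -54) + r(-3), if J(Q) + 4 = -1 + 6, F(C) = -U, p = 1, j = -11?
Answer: -45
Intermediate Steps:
r(x) = 9
F(C) = 0 (F(C) = -1*0 = 0)
J(Q) = 1 (J(Q) = -4 + (-1 + 6) = -4 + 5 = 1)
X(H, z) = z (X(H, z) = 1*z = z)
X(j, -54) + r(-3) = -54 + 9 = -45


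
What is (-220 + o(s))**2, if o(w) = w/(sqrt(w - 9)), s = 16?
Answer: 339056/7 - 7040*sqrt(7)/7 ≈ 45776.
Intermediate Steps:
o(w) = w/sqrt(-9 + w) (o(w) = w/(sqrt(-9 + w)) = w/sqrt(-9 + w))
(-220 + o(s))**2 = (-220 + 16/sqrt(-9 + 16))**2 = (-220 + 16/sqrt(7))**2 = (-220 + 16*(sqrt(7)/7))**2 = (-220 + 16*sqrt(7)/7)**2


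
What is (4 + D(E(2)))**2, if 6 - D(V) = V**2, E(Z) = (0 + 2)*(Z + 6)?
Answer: 60516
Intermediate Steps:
E(Z) = 12 + 2*Z (E(Z) = 2*(6 + Z) = 12 + 2*Z)
D(V) = 6 - V**2
(4 + D(E(2)))**2 = (4 + (6 - (12 + 2*2)**2))**2 = (4 + (6 - (12 + 4)**2))**2 = (4 + (6 - 1*16**2))**2 = (4 + (6 - 1*256))**2 = (4 + (6 - 256))**2 = (4 - 250)**2 = (-246)**2 = 60516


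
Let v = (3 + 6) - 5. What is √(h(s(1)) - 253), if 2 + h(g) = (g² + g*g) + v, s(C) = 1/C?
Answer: I*√249 ≈ 15.78*I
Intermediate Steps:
v = 4 (v = 9 - 5 = 4)
h(g) = 2 + 2*g² (h(g) = -2 + ((g² + g*g) + 4) = -2 + ((g² + g²) + 4) = -2 + (2*g² + 4) = -2 + (4 + 2*g²) = 2 + 2*g²)
√(h(s(1)) - 253) = √((2 + 2*(1/1)²) - 253) = √((2 + 2*1²) - 253) = √((2 + 2*1) - 253) = √((2 + 2) - 253) = √(4 - 253) = √(-249) = I*√249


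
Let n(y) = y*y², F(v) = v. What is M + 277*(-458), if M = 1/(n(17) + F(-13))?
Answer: -621643399/4900 ≈ -1.2687e+5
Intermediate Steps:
n(y) = y³
M = 1/4900 (M = 1/(17³ - 13) = 1/(4913 - 13) = 1/4900 ≈ 0.00020408)
M + 277*(-458) = 1/4900 + 277*(-458) = 1/4900 - 126866 = -621643399/4900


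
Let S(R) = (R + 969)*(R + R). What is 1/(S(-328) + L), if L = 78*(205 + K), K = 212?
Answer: -1/387970 ≈ -2.5775e-6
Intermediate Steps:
S(R) = 2*R*(969 + R) (S(R) = (969 + R)*(2*R) = 2*R*(969 + R))
L = 32526 (L = 78*(205 + 212) = 78*417 = 32526)
1/(S(-328) + L) = 1/(2*(-328)*(969 - 328) + 32526) = 1/(2*(-328)*641 + 32526) = 1/(-420496 + 32526) = 1/(-387970) = -1/387970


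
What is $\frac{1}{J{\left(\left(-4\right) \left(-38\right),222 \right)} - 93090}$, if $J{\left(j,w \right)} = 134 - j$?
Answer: $- \frac{1}{93108} \approx -1.074 \cdot 10^{-5}$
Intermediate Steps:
$\frac{1}{J{\left(\left(-4\right) \left(-38\right),222 \right)} - 93090} = \frac{1}{\left(134 - \left(-4\right) \left(-38\right)\right) - 93090} = \frac{1}{\left(134 - 152\right) - 93090} = \frac{1}{-18 - 93090} = \frac{1}{-93108} = - \frac{1}{93108}$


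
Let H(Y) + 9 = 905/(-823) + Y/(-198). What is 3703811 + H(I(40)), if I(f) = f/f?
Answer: 603549171095/162954 ≈ 3.7038e+6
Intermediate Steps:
I(f) = 1
H(Y) = -8312/823 - Y/198 (H(Y) = -9 + (905/(-823) + Y/(-198)) = -9 + (905*(-1/823) + Y*(-1/198)) = -9 + (-905/823 - Y/198) = -8312/823 - Y/198)
3703811 + H(I(40)) = 3703811 + (-8312/823 - 1/198*1) = 3703811 + (-8312/823 - 1/198) = 3703811 - 1646599/162954 = 603549171095/162954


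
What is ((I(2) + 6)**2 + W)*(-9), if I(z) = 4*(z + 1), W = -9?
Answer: -2835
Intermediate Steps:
I(z) = 4 + 4*z (I(z) = 4*(1 + z) = 4 + 4*z)
((I(2) + 6)**2 + W)*(-9) = (((4 + 4*2) + 6)**2 - 9)*(-9) = (((4 + 8) + 6)**2 - 9)*(-9) = ((12 + 6)**2 - 9)*(-9) = (18**2 - 9)*(-9) = (324 - 9)*(-9) = 315*(-9) = -2835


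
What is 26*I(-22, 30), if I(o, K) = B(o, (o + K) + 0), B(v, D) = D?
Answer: 208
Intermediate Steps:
I(o, K) = K + o (I(o, K) = (o + K) + 0 = (K + o) + 0 = K + o)
26*I(-22, 30) = 26*(30 - 22) = 26*8 = 208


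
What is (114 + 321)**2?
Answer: 189225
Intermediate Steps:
(114 + 321)**2 = 435**2 = 189225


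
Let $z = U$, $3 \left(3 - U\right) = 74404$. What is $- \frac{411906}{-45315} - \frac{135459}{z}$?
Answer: $\frac{654116275}{44949459} \approx 14.552$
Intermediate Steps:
$U = - \frac{74395}{3}$ ($U = 3 - \frac{74404}{3} = - \frac{74395}{3} \approx -24798.0$)
$z = - \frac{74395}{3} \approx -24798.0$
$- \frac{411906}{-45315} - \frac{135459}{z} = - \frac{411906}{-45315} - \frac{135459}{- \frac{74395}{3}} = \left(-411906\right) \left(- \frac{1}{45315}\right) - - \frac{406377}{74395} = \frac{137302}{15105} + \frac{406377}{74395} = \frac{654116275}{44949459}$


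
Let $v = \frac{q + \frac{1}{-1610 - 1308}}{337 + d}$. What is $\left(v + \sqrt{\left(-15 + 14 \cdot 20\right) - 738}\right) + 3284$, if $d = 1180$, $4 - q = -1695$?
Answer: $\frac{14541931785}{4426606} + i \sqrt{473} \approx 3285.1 + 21.749 i$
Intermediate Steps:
$q = 1699$ ($q = 4 - -1695 = 4 + 1695 = 1699$)
$v = \frac{4957681}{4426606}$ ($v = \frac{1699 + \frac{1}{-1610 - 1308}}{337 + 1180} = \frac{1699 + \frac{1}{-2918}}{1517} = \left(1699 - \frac{1}{2918}\right) \frac{1}{1517} = \frac{4957681}{2918} \cdot \frac{1}{1517} = \frac{4957681}{4426606} \approx 1.12$)
$\left(v + \sqrt{\left(-15 + 14 \cdot 20\right) - 738}\right) + 3284 = \left(\frac{4957681}{4426606} + \sqrt{\left(-15 + 14 \cdot 20\right) - 738}\right) + 3284 = \left(\frac{4957681}{4426606} + \sqrt{\left(-15 + 280\right) - 738}\right) + 3284 = \left(\frac{4957681}{4426606} + \sqrt{265 - 738}\right) + 3284 = \left(\frac{4957681}{4426606} + \sqrt{-473}\right) + 3284 = \left(\frac{4957681}{4426606} + i \sqrt{473}\right) + 3284 = \frac{14541931785}{4426606} + i \sqrt{473}$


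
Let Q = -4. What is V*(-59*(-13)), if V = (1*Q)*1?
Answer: -3068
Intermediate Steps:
V = -4 (V = (1*(-4))*1 = -4*1 = -4)
V*(-59*(-13)) = -(-236)*(-13) = -4*767 = -3068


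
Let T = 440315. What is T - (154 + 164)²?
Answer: 339191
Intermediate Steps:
T - (154 + 164)² = 440315 - (154 + 164)² = 440315 - 1*318² = 440315 - 1*101124 = 440315 - 101124 = 339191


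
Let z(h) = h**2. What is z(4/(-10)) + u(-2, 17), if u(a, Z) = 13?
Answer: 329/25 ≈ 13.160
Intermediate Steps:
z(4/(-10)) + u(-2, 17) = (4/(-10))**2 + 13 = (4*(-1/10))**2 + 13 = (-2/5)**2 + 13 = 4/25 + 13 = 329/25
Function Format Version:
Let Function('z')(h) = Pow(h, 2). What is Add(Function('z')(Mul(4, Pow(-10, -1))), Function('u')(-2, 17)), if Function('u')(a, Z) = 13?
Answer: Rational(329, 25) ≈ 13.160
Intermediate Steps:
Add(Function('z')(Mul(4, Pow(-10, -1))), Function('u')(-2, 17)) = Add(Pow(Mul(4, Pow(-10, -1)), 2), 13) = Add(Pow(Mul(4, Rational(-1, 10)), 2), 13) = Add(Pow(Rational(-2, 5), 2), 13) = Add(Rational(4, 25), 13) = Rational(329, 25)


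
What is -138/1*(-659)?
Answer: 90942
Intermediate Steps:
-138/1*(-659) = -138*1*(-659) = -138*(-659) = 90942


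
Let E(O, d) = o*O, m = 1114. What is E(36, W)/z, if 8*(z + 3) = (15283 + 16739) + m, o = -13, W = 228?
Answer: -468/4139 ≈ -0.11307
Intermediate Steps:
z = 4139 (z = -3 + ((15283 + 16739) + 1114)/8 = -3 + (32022 + 1114)/8 = -3 + (⅛)*33136 = -3 + 4142 = 4139)
E(O, d) = -13*O
E(36, W)/z = -13*36/4139 = -468*1/4139 = -468/4139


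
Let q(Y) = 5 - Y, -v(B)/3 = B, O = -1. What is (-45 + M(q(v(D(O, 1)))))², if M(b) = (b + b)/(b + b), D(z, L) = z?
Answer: 1936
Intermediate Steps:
v(B) = -3*B
M(b) = 1 (M(b) = (2*b)/((2*b)) = (2*b)*(1/(2*b)) = 1)
(-45 + M(q(v(D(O, 1)))))² = (-45 + 1)² = (-44)² = 1936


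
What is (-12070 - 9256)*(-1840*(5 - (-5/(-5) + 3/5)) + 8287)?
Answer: -43313106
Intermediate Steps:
(-12070 - 9256)*(-1840*(5 - (-5/(-5) + 3/5)) + 8287) = -21326*(-1840*(5 - (-5*(-⅕) + 3*(⅕))) + 8287) = -21326*(-1840*(5 - (1 + ⅗)) + 8287) = -21326*(-1840*(5 - 1*8/5) + 8287) = -21326*(-1840*(5 - 8/5) + 8287) = -21326*(-1840*17/5 + 8287) = -21326*(-6256 + 8287) = -21326*2031 = -43313106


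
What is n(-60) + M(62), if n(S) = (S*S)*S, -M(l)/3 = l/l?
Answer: -216003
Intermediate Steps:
M(l) = -3 (M(l) = -3*l/l = -3*1 = -3)
n(S) = S**3 (n(S) = S**2*S = S**3)
n(-60) + M(62) = (-60)**3 - 3 = -216000 - 3 = -216003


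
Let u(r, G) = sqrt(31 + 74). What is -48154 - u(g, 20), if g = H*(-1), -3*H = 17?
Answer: -48154 - sqrt(105) ≈ -48164.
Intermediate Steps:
H = -17/3 (H = -1/3*17 = -17/3 ≈ -5.6667)
g = 17/3 (g = -17/3*(-1) = 17/3 ≈ 5.6667)
u(r, G) = sqrt(105)
-48154 - u(g, 20) = -48154 - sqrt(105)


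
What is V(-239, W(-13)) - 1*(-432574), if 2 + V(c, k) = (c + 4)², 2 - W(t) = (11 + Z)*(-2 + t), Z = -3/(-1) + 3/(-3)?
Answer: 487797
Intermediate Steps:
Z = 2 (Z = -3*(-1) + 3*(-⅓) = 3 - 1 = 2)
W(t) = 28 - 13*t (W(t) = 2 - (11 + 2)*(-2 + t) = 2 - 13*(-2 + t) = 2 - (-26 + 13*t) = 2 + (26 - 13*t) = 28 - 13*t)
V(c, k) = -2 + (4 + c)² (V(c, k) = -2 + (c + 4)² = -2 + (4 + c)²)
V(-239, W(-13)) - 1*(-432574) = (-2 + (4 - 239)²) - 1*(-432574) = (-2 + (-235)²) + 432574 = (-2 + 55225) + 432574 = 55223 + 432574 = 487797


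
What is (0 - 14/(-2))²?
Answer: 49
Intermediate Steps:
(0 - 14/(-2))² = (0 - 14*(-½))² = (0 + 7)² = 7² = 49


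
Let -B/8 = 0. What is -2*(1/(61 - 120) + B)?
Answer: 2/59 ≈ 0.033898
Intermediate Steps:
B = 0 (B = -8*0 = 0)
-2*(1/(61 - 120) + B) = -2*(1/(61 - 120) + 0) = -2*(1/(-59) + 0) = -2*(-1/59 + 0) = -2*(-1/59) = 2/59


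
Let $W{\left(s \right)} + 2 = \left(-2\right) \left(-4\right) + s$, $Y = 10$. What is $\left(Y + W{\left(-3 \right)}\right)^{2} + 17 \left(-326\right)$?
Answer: $-5373$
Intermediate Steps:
$W{\left(s \right)} = 6 + s$ ($W{\left(s \right)} = -2 + \left(\left(-2\right) \left(-4\right) + s\right) = -2 + \left(8 + s\right) = 6 + s$)
$\left(Y + W{\left(-3 \right)}\right)^{2} + 17 \left(-326\right) = \left(10 + \left(6 - 3\right)\right)^{2} + 17 \left(-326\right) = \left(10 + 3\right)^{2} - 5542 = 13^{2} - 5542 = 169 - 5542 = -5373$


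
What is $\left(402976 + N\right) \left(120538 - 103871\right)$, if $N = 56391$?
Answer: $7656269789$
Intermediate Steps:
$\left(402976 + N\right) \left(120538 - 103871\right) = \left(402976 + 56391\right) \left(120538 - 103871\right) = 459367 \cdot 16667 = 7656269789$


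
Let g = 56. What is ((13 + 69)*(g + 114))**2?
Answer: 194323600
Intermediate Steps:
((13 + 69)*(g + 114))**2 = ((13 + 69)*(56 + 114))**2 = (82*170)**2 = 13940**2 = 194323600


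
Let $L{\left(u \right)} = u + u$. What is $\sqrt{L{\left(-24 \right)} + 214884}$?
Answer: $2 \sqrt{53709} \approx 463.5$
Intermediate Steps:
$L{\left(u \right)} = 2 u$
$\sqrt{L{\left(-24 \right)} + 214884} = \sqrt{2 \left(-24\right) + 214884} = \sqrt{-48 + 214884} = \sqrt{214836} = 2 \sqrt{53709}$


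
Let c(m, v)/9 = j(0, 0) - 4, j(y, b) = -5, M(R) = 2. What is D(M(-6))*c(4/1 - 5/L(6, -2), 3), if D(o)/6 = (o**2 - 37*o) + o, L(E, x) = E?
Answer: 33048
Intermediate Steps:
D(o) = -216*o + 6*o**2 (D(o) = 6*((o**2 - 37*o) + o) = 6*(o**2 - 36*o) = -216*o + 6*o**2)
c(m, v) = -81 (c(m, v) = 9*(-5 - 4) = 9*(-9) = -81)
D(M(-6))*c(4/1 - 5/L(6, -2), 3) = (6*2*(-36 + 2))*(-81) = (6*2*(-34))*(-81) = -408*(-81) = 33048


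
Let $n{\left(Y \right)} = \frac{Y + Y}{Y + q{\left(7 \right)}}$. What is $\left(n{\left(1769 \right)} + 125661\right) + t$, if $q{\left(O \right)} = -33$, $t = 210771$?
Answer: $\frac{292024745}{868} \approx 3.3643 \cdot 10^{5}$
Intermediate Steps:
$n{\left(Y \right)} = \frac{2 Y}{-33 + Y}$ ($n{\left(Y \right)} = \frac{Y + Y}{Y - 33} = \frac{2 Y}{-33 + Y}$)
$\left(n{\left(1769 \right)} + 125661\right) + t = \left(2 \cdot 1769 \frac{1}{-33 + 1769} + 125661\right) + 210771 = \left(2 \cdot 1769 \cdot \frac{1}{1736} + 125661\right) + 210771 = \left(\frac{1769}{868} + 125661\right) + 210771 = \frac{109075517}{868} + 210771 = \frac{292024745}{868}$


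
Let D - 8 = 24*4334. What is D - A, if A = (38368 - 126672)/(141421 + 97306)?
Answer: 24833425752/238727 ≈ 1.0402e+5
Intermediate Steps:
A = -88304/238727 ≈ -0.36990
D = 104024 (D = 8 + 24*4334 = 8 + 104016 = 104024)
D - A = 104024 - 1*(-88304/238727) = 104024 + 88304/238727 = 24833425752/238727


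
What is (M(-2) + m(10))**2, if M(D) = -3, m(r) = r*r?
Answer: 9409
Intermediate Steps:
m(r) = r**2
(M(-2) + m(10))**2 = (-3 + 10**2)**2 = (-3 + 100)**2 = 97**2 = 9409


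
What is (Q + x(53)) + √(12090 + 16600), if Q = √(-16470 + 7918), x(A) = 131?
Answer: 131 + √28690 + 2*I*√2138 ≈ 300.38 + 92.477*I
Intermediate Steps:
Q = 2*I*√2138 (Q = √(-8552) = 2*I*√2138 ≈ 92.477*I)
(Q + x(53)) + √(12090 + 16600) = (2*I*√2138 + 131) + √(12090 + 16600) = (131 + 2*I*√2138) + √28690 = 131 + √28690 + 2*I*√2138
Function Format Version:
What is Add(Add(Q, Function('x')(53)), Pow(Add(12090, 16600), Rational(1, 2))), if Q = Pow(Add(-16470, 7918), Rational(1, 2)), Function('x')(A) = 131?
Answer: Add(131, Pow(28690, Rational(1, 2)), Mul(2, I, Pow(2138, Rational(1, 2)))) ≈ Add(300.38, Mul(92.477, I))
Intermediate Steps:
Q = Mul(2, I, Pow(2138, Rational(1, 2))) (Q = Pow(-8552, Rational(1, 2)) = Mul(2, I, Pow(2138, Rational(1, 2))) ≈ Mul(92.477, I))
Add(Add(Q, Function('x')(53)), Pow(Add(12090, 16600), Rational(1, 2))) = Add(Add(Mul(2, I, Pow(2138, Rational(1, 2))), 131), Pow(Add(12090, 16600), Rational(1, 2))) = Add(Add(131, Mul(2, I, Pow(2138, Rational(1, 2)))), Pow(28690, Rational(1, 2))) = Add(131, Pow(28690, Rational(1, 2)), Mul(2, I, Pow(2138, Rational(1, 2))))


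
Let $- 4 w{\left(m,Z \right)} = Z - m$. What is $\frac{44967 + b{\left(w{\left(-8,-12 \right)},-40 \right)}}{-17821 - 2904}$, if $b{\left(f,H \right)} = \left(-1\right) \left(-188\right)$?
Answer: $- \frac{9031}{4145} \approx -2.1788$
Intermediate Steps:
$w{\left(m,Z \right)} = - \frac{Z}{4} + \frac{m}{4}$ ($w{\left(m,Z \right)} = - \frac{Z - m}{4} = - \frac{Z}{4} + \frac{m}{4}$)
$b{\left(f,H \right)} = 188$
$\frac{44967 + b{\left(w{\left(-8,-12 \right)},-40 \right)}}{-17821 - 2904} = \frac{44967 + 188}{-17821 - 2904} = \frac{45155}{-20725} = 45155 \left(- \frac{1}{20725}\right) = - \frac{9031}{4145}$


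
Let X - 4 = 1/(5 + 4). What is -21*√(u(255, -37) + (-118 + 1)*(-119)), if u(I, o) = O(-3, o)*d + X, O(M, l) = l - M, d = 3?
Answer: -7*√124426 ≈ -2469.2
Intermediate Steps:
X = 37/9 (X = 4 + 1/(5 + 4) = 4 + 1/9 = 4 + ⅑ = 37/9 ≈ 4.1111)
u(I, o) = 118/9 + 3*o (u(I, o) = (o - 1*(-3))*3 + 37/9 = (o + 3)*3 + 37/9 = (3 + o)*3 + 37/9 = (9 + 3*o) + 37/9 = 118/9 + 3*o)
-21*√(u(255, -37) + (-118 + 1)*(-119)) = -21*√((118/9 + 3*(-37)) + (-118 + 1)*(-119)) = -21*√((118/9 - 111) - 117*(-119)) = -21*√(-881/9 + 13923) = -7*√124426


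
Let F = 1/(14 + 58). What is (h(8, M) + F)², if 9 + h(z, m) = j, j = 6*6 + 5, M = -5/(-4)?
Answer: 5313025/5184 ≈ 1024.9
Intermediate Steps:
M = 5/4 (M = -5*(-¼) = 5/4 ≈ 1.2500)
j = 41 (j = 36 + 5 = 41)
h(z, m) = 32 (h(z, m) = -9 + 41 = 32)
F = 1/72 ≈ 0.013889
(h(8, M) + F)² = (32 + 1/72)² = (2305/72)² = 5313025/5184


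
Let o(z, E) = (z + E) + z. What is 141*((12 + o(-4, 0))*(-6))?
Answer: -3384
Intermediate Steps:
o(z, E) = E + 2*z (o(z, E) = (E + z) + z = E + 2*z)
141*((12 + o(-4, 0))*(-6)) = 141*((12 + (0 + 2*(-4)))*(-6)) = 141*((12 + (0 - 8))*(-6)) = 141*((12 - 8)*(-6)) = 141*(4*(-6)) = 141*(-24) = -3384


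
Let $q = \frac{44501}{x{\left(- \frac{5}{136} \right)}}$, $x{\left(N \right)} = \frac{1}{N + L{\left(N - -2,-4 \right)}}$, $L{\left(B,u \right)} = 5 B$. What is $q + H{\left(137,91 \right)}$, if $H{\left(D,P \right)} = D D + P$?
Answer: $\frac{30875645}{68} \approx 4.5405 \cdot 10^{5}$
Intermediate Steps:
$H{\left(D,P \right)} = P + D^{2}$ ($H{\left(D,P \right)} = D^{2} + P = P + D^{2}$)
$x{\left(N \right)} = \frac{1}{10 + 6 N}$ ($x{\left(N \right)} = \frac{1}{N + 5 \left(N - -2\right)} = \frac{1}{N + 5 \left(N + 2\right)} = \frac{1}{N + 5 \left(2 + N\right)} = \frac{1}{N + \left(10 + 5 N\right)} = \frac{1}{10 + 6 N}$)
$q = \frac{29593165}{68}$ ($q = \frac{44501}{\frac{1}{2} \frac{1}{5 + 3 \left(- \frac{5}{136}\right)}} = \frac{44501}{\frac{1}{2} \frac{1}{5 - \frac{15}{136}}} = \frac{44501}{\frac{1}{2} \frac{1}{\frac{665}{136}}} = \frac{44501}{\frac{1}{2} \cdot \frac{136}{665}} = \frac{44501}{\frac{68}{665}} = 44501 \cdot \frac{665}{68} = \frac{29593165}{68} \approx 4.3519 \cdot 10^{5}$)
$q + H{\left(137,91 \right)} = \frac{29593165}{68} + \left(91 + 137^{2}\right) = \frac{29593165}{68} + \left(91 + 18769\right) = \frac{29593165}{68} + 18860 = \frac{30875645}{68}$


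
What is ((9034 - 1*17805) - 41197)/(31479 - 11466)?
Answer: -16656/6671 ≈ -2.4968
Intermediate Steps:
((9034 - 1*17805) - 41197)/(31479 - 11466) = ((9034 - 17805) - 41197)/20013 = (-8771 - 41197)*(1/20013) = -49968*1/20013 = -16656/6671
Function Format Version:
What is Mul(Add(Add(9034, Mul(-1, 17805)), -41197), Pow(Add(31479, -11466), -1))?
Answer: Rational(-16656, 6671) ≈ -2.4968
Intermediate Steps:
Mul(Add(Add(9034, Mul(-1, 17805)), -41197), Pow(Add(31479, -11466), -1)) = Mul(Add(Add(9034, -17805), -41197), Pow(20013, -1)) = Mul(Add(-8771, -41197), Rational(1, 20013)) = Mul(-49968, Rational(1, 20013)) = Rational(-16656, 6671)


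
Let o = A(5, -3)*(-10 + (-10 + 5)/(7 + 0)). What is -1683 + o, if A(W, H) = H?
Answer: -11556/7 ≈ -1650.9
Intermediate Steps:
o = 225/7 (o = -3*(-10 + (-10 + 5)/(7 + 0)) = -3*(-10 - 5/7) = -3*(-75/7) = 225/7 ≈ 32.143)
-1683 + o = -1683 + 225/7 = -11556/7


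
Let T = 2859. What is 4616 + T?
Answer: 7475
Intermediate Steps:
4616 + T = 4616 + 2859 = 7475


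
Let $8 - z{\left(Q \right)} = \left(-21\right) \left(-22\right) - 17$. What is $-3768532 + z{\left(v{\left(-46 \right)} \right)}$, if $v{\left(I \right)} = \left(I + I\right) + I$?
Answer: $-3768969$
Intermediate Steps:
$v{\left(I \right)} = 3 I$ ($v{\left(I \right)} = 2 I + I = 3 I$)
$z{\left(Q \right)} = -437$ ($z{\left(Q \right)} = 8 - \left(\left(-21\right) \left(-22\right) - 17\right) = 8 - \left(462 - 17\right) = 8 - 445 = -437$)
$-3768532 + z{\left(v{\left(-46 \right)} \right)} = -3768532 - 437 = -3768969$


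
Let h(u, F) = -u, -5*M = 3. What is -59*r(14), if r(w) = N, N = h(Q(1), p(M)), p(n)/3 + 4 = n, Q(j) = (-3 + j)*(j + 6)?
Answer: -826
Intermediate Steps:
M = -3/5 (M = -1/5*3 = -3/5 ≈ -0.60000)
Q(j) = (-3 + j)*(6 + j)
p(n) = -12 + 3*n
N = 14 (N = -(-18 + 1**2 + 3*1) = -(-18 + 1 + 3) = -1*(-14) = 14)
r(w) = 14
-59*r(14) = -59*14 = -826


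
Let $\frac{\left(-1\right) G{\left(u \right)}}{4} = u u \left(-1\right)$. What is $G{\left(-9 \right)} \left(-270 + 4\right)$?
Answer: $-86184$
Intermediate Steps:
$G{\left(u \right)} = 4 u^{2}$ ($G{\left(u \right)} = - 4 u u \left(-1\right) = - 4 u^{2} \left(-1\right) = - 4 \left(- u^{2}\right) = 4 u^{2}$)
$G{\left(-9 \right)} \left(-270 + 4\right) = 4 \left(-9\right)^{2} \left(-270 + 4\right) = 4 \cdot 81 \left(-266\right) = 324 \left(-266\right) = -86184$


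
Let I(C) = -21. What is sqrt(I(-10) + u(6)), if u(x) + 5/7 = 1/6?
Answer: I*sqrt(38010)/42 ≈ 4.6419*I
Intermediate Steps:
u(x) = -23/42 (u(x) = -5/7 + 1/6 = -23/42)
sqrt(I(-10) + u(6)) = sqrt(-21 - 23/42) = sqrt(-905/42) = I*sqrt(38010)/42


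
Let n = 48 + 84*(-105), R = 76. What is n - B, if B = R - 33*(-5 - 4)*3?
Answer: -9739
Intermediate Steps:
B = 967 (B = 76 - 33*(-5 - 4)*3 = 76 - (-297)*3 = 76 - 33*(-27) = 76 + 891 = 967)
n = -8772 (n = 48 - 8820 = -8772)
n - B = -8772 - 1*967 = -8772 - 967 = -9739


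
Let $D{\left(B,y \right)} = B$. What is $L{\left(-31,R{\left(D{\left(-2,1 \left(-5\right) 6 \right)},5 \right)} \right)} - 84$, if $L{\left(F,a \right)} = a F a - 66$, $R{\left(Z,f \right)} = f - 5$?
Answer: $-150$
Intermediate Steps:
$R{\left(Z,f \right)} = -5 + f$
$L{\left(F,a \right)} = -66 + F a^{2}$ ($L{\left(F,a \right)} = F a a - 66 = F a^{2} - 66 = -66 + F a^{2}$)
$L{\left(-31,R{\left(D{\left(-2,1 \left(-5\right) 6 \right)},5 \right)} \right)} - 84 = \left(-66 - 31 \left(-5 + 5\right)^{2}\right) - 84 = \left(-66 - 31 \cdot 0^{2}\right) - 84 = \left(-66 - 0\right) - 84 = \left(-66 + 0\right) - 84 = -66 - 84 = -150$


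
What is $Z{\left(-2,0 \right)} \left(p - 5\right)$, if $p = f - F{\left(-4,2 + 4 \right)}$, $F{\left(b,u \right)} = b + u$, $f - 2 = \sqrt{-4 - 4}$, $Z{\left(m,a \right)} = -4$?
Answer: $20 - 8 i \sqrt{2} \approx 20.0 - 11.314 i$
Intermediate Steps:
$f = 2 + 2 i \sqrt{2}$ ($f = 2 + \sqrt{-4 - 4} = 2 + \sqrt{-8} = 2 + 2 i \sqrt{2} \approx 2.0 + 2.8284 i$)
$p = 2 i \sqrt{2}$ ($p = \left(2 + 2 i \sqrt{2}\right) - \left(-4 + \left(2 + 4\right)\right) = \left(2 + 2 i \sqrt{2}\right) - \left(-4 + 6\right) = \left(2 + 2 i \sqrt{2}\right) - 2 = 2 i \sqrt{2} \approx 2.8284 i$)
$Z{\left(-2,0 \right)} \left(p - 5\right) = - 4 \left(2 i \sqrt{2} - 5\right) = - 4 \left(-5 + 2 i \sqrt{2}\right) = 20 - 8 i \sqrt{2}$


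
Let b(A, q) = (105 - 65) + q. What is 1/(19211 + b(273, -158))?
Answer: 1/19093 ≈ 5.2375e-5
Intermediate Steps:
b(A, q) = 40 + q
1/(19211 + b(273, -158)) = 1/(19211 + (40 - 158)) = 1/(19211 - 118) = 1/19093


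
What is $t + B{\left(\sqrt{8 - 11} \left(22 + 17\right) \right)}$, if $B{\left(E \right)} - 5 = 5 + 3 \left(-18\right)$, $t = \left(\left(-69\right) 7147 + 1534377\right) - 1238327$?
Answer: $-197137$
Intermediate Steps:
$t = -197093$ ($t = \left(-493143 + 1534377\right) - 1238327 = 1041234 - 1238327 = -197093$)
$B{\left(E \right)} = -44$ ($B{\left(E \right)} = 5 + \left(5 + 3 \left(-18\right)\right) = 5 + \left(5 - 54\right) = 5 - 49 = -44$)
$t + B{\left(\sqrt{8 - 11} \left(22 + 17\right) \right)} = -197093 - 44 = -197137$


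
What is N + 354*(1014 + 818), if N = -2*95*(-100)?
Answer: 667528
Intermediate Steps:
N = 19000 (N = -190*(-100) = 19000)
N + 354*(1014 + 818) = 19000 + 354*(1014 + 818) = 19000 + 354*1832 = 19000 + 648528 = 667528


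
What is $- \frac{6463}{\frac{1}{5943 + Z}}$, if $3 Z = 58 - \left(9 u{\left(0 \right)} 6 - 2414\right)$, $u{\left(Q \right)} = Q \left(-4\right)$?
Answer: $-43735121$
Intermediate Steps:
$u{\left(Q \right)} = - 4 Q$
$Z = 824$ ($Z = \frac{58 - \left(9 \left(\left(-4\right) 0\right) 6 - 2414\right)}{3} = \frac{58 - \left(9 \cdot 0 \cdot 6 - 2414\right)}{3} = \frac{58 - \left(0 \cdot 6 - 2414\right)}{3} = \frac{58 - \left(0 - 2414\right)}{3} = \frac{58 - -2414}{3} = \frac{58 + 2414}{3} = \frac{1}{3} \cdot 2472 = 824$)
$- \frac{6463}{\frac{1}{5943 + Z}} = - \frac{6463}{\frac{1}{5943 + 824}} = - \frac{6463}{\frac{1}{6767}} = - 6463 \frac{1}{\frac{1}{6767}} = \left(-6463\right) 6767 = -43735121$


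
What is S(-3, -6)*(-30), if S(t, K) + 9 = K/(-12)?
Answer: 255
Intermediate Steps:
S(t, K) = -9 - K/12 (S(t, K) = -9 + K/(-12) = -9 + K*(-1/12) = -9 - K/12)
S(-3, -6)*(-30) = (-9 - 1/12*(-6))*(-30) = (-9 + ½)*(-30) = -17/2*(-30) = 255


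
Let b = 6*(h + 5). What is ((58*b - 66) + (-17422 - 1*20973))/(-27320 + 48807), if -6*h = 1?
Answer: -36779/21487 ≈ -1.7117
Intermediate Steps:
h = -⅙ (h = -⅙*1 = -⅙ ≈ -0.16667)
b = 29 (b = 6*(-⅙ + 5) = 6*(29/6) = 29)
((58*b - 66) + (-17422 - 1*20973))/(-27320 + 48807) = ((58*29 - 66) + (-17422 - 1*20973))/(-27320 + 48807) = ((1682 - 66) + (-17422 - 20973))/21487 = (1616 - 38395)*(1/21487) = -36779*1/21487 = -36779/21487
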